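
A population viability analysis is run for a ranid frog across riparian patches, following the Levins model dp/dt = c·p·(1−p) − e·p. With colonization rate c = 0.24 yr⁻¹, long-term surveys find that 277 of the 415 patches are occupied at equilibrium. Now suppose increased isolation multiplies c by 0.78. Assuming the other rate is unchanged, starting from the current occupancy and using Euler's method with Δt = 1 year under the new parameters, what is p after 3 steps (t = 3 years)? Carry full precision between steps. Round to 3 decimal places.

Observed p* = 277/415 = 0.66747.
Balance c(1−p*) = e gives e = 0.24×(1 − 0.66747) = 0.07981.
Starting from p₀ = 0.66747; update p ← p + (dp/dt)·Δt with the new parameters.
p: 0.66747 → 0.65575  (Δp = -0.01172)
p: 0.65575 → 0.64568  (Δp = -0.01007)
p: 0.64568 → 0.63697  (Δp = -0.00870)

0.637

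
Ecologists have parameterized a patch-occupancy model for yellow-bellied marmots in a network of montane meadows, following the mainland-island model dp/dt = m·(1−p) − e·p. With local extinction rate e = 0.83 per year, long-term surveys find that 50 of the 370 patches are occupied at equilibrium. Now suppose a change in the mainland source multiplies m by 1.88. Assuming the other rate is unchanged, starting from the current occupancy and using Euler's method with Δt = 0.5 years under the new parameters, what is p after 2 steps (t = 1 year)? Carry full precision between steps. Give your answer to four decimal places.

0.2073

Observed p* = 50/370 = 0.13514.
Balance m(1−p*) = e·p* gives m = e·p*/(1−p*) = 0.83×0.13514/0.86486 = 0.12969.
Starting from p₀ = 0.13514; update p ← p + (dp/dt)·Δt with the new parameters.
  1  |  dp/dt·Δt = +0.049351  |  p_1 = 0.184486
  2  |  dp/dt·Δt = +0.022854  |  p_2 = 0.207341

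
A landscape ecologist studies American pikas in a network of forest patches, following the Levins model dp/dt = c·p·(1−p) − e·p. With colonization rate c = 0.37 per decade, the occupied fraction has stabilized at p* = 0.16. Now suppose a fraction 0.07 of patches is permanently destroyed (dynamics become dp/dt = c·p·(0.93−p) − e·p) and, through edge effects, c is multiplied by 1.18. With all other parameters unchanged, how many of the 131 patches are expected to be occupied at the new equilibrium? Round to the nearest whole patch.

29

Balance c(1−p*) = e gives e = 0.37×(1 − 0.16000) = 0.31080.
New p* = 0.93 − e/c = 0.93 − 0.31080/0.43660 = 0.21814.
Expected occupied = 131 × 0.21814 = 28.58 ≈ 29.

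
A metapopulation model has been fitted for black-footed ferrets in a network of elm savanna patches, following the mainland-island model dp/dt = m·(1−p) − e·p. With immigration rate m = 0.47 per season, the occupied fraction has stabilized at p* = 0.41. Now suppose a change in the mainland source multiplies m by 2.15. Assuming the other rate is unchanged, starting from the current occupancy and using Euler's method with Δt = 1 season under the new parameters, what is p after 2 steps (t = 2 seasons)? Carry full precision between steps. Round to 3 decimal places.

0.510

Balance m(1−p*) = e·p* gives e = m(1−p*)/p* = 0.47×0.59000/0.41000 = 0.67634.
Starting from p₀ = 0.41000; update p ← p + (dp/dt)·Δt with the new parameters.
  1  |  dp/dt·Δt = +0.318895  |  p_1 = 0.728895
  2  |  dp/dt·Δt = -0.219030  |  p_2 = 0.509865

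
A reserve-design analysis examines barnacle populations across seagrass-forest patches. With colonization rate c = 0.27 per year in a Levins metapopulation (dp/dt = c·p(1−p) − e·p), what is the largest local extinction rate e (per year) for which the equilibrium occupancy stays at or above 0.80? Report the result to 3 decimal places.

1 − e/c ≥ 0.80 ⇒ e ≤ c(1 − 0.80) = 0.27 × 0.2000.
e_max = 0.0540.

0.054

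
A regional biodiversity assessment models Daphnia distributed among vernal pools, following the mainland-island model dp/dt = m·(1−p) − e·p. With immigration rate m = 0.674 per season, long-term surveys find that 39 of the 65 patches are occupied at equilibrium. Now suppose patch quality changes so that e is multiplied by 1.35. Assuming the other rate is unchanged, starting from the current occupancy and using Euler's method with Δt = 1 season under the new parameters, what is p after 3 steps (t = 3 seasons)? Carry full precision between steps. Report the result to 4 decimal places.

0.5247

Observed p* = 39/65 = 0.60000.
Balance m(1−p*) = e·p* gives e = m(1−p*)/p* = 0.674×0.40000/0.60000 = 0.44933.
Starting from p₀ = 0.60000; update p ← p + (dp/dt)·Δt with the new parameters.
p: 0.60000 → 0.50564  (Δp = -0.09436)
p: 0.50564 → 0.53212  (Δp = +0.02648)
p: 0.53212 → 0.52469  (Δp = -0.00743)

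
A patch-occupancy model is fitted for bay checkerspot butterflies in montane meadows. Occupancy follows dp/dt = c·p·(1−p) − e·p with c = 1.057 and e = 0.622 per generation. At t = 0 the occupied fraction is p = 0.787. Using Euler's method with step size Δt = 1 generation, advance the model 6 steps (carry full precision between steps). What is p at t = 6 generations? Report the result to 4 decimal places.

0.4144

Update rule: p ← p + [c·p·(1−p) − e·p]·Δt with Δt = 1.
p: 0.78700 → 0.47467  (Δp = -0.31233)
p: 0.47467 → 0.44300  (Δp = -0.03167)
p: 0.44300 → 0.42827  (Δp = -0.01473)
p: 0.42827 → 0.42070  (Δp = -0.00757)
p: 0.42070 → 0.41663  (Δp = -0.00407)
p: 0.41663 → 0.41439  (Δp = -0.00224)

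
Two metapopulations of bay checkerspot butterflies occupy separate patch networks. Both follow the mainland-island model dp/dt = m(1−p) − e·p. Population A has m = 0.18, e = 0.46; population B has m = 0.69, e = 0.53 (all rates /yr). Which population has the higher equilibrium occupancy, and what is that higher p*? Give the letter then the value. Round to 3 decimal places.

B, 0.566

A: p*_A = m/(m+e) = 0.18/0.6400 = 0.2812.
B: p*_B = 0.69/1.2200 = 0.5656.
B is higher at 0.5656.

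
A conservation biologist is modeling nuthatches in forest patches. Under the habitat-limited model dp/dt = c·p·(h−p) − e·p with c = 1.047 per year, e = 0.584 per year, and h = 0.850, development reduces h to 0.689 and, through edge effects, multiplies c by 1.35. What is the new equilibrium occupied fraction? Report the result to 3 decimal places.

0.276

Before: p* = h − e/c = 0.850 − 0.584/1.047 = 0.850 − 0.5578 = 0.2922.
After: c = 1.41345, e = 0.584, h = 0.689; p* = 0.689 − 0.584/1.41345 = 0.2758.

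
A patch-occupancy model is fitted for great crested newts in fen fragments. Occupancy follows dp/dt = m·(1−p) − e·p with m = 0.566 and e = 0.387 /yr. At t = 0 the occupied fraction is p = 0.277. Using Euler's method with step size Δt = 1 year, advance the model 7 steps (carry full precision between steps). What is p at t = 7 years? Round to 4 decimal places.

Update rule: p ← p + [m·(1−p) − e·p]·Δt with Δt = 1.
p: 0.27700 → 0.57902  (Δp = +0.30202)
p: 0.57902 → 0.59321  (Δp = +0.01419)
p: 0.59321 → 0.59388  (Δp = +0.00067)
p: 0.59388 → 0.59391  (Δp = +0.00003)
p: 0.59391 → 0.59391  (Δp = +0.00000)
p: 0.59391 → 0.59391  (Δp = +0.00000)
p: 0.59391 → 0.59391  (Δp = +0.00000)

0.5939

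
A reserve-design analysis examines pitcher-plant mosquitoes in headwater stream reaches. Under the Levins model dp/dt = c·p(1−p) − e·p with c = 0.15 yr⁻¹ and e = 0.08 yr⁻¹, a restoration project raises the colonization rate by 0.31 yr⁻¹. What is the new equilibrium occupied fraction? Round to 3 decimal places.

Before: p* = 1 − 0.08/0.15 = 0.4667.
After the change, c = 0.46, e = 0.08, so p* = 1 − 0.08/0.46 = 0.8261.

0.826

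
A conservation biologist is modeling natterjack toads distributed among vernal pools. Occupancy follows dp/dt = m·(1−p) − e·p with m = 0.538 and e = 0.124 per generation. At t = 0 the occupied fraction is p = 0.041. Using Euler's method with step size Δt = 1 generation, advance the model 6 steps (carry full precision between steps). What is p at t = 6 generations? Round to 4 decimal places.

0.8115

Update rule: p ← p + [m·(1−p) − e·p]·Δt with Δt = 1.
step 1: Δp = +0.51086, p = 0.55186
step 2: Δp = +0.17267, p = 0.72453
step 3: Δp = +0.05836, p = 0.78289
step 4: Δp = +0.01973, p = 0.80262
step 5: Δp = +0.00667, p = 0.80928
step 6: Δp = +0.00225, p = 0.81154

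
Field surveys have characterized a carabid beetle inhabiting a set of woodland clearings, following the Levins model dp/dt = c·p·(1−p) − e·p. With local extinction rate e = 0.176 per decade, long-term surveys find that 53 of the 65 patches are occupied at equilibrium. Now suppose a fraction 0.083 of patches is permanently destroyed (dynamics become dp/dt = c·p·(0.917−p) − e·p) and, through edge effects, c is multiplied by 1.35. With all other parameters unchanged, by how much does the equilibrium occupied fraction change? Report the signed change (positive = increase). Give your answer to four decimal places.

Observed p* = 53/65 = 0.81538.
Balance c(1−p*) = e gives c = e/(1 − 0.81538) = 0.176/0.18462 = 0.95331.
New p* = 0.917 − e/c = 0.917 − 0.17600/1.28697 = 0.78024.
Δp* = 0.78024 − 0.81538 = -0.03514.

-0.0351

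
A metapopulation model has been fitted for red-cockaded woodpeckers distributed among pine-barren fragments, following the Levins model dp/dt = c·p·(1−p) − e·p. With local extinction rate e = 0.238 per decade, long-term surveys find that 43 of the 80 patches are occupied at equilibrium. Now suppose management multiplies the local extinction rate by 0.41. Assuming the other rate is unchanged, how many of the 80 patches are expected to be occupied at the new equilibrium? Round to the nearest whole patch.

65

Observed p* = 43/80 = 0.53750.
Balance c(1−p*) = e gives c = e/(1 − 0.53750) = 0.238/0.46250 = 0.51459.
New p* = 1 − e/c = 1 − 0.09758/0.51459 = 0.81037.
Expected occupied = 80 × 0.81037 = 64.83 ≈ 65.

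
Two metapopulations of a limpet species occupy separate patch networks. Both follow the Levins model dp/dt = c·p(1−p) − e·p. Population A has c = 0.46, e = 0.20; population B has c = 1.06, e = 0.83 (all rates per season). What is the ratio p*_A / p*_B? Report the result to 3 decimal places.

A: p*_A = 1 − 0.20/0.46 = 0.5652.
B: p*_B = 1 − 0.83/1.06 = 0.2170.
p*_A / p*_B = 0.5652/0.2170 = 2.6049.

2.605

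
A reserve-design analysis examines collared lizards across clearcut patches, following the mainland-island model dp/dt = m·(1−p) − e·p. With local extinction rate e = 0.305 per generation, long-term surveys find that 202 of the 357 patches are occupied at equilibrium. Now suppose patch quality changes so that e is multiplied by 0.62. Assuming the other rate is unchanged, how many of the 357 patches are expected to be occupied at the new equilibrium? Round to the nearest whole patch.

Observed p* = 202/357 = 0.56583.
Balance m(1−p*) = e·p* gives m = e·p*/(1−p*) = 0.305×0.56583/0.43417 = 0.39749.
New p* = m/(m+e) = 0.39749/(0.39749+0.18910) = 0.67763.
Expected occupied = 357 × 0.67763 = 241.91 ≈ 242.

242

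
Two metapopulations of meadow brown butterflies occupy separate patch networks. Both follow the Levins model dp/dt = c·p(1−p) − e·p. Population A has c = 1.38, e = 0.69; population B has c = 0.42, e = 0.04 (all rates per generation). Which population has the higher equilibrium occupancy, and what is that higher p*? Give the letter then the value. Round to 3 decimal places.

A: p*_A = 1 − 0.69/1.38 = 0.5000.
B: p*_B = 1 − 0.04/0.42 = 0.9048.
B is higher at 0.9048.

B, 0.905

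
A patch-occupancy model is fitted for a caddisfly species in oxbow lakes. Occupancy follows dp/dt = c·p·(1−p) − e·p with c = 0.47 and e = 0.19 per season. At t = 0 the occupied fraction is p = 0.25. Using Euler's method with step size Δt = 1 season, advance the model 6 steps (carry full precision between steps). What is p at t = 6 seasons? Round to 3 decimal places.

Update rule: p ← p + [c·p·(1−p) − e·p]·Δt with Δt = 1.
p: 0.25000 → 0.29063  (Δp = +0.04062)
p: 0.29063 → 0.33230  (Δp = +0.04168)
p: 0.33230 → 0.37345  (Δp = +0.04114)
p: 0.37345 → 0.41247  (Δp = +0.03902)
p: 0.41247 → 0.44800  (Δp = +0.03553)
p: 0.44800 → 0.47911  (Δp = +0.03111)

0.479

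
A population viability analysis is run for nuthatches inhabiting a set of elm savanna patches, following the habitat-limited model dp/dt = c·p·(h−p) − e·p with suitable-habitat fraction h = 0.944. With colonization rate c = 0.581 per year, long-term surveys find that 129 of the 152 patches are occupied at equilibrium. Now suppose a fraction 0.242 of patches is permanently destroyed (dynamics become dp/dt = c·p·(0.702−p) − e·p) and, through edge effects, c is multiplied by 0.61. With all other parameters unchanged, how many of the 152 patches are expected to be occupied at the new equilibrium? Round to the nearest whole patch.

83

Observed p* = 129/152 = 0.84868.
Balance c(h−p*) = e gives e = 0.581×(0.944 − 0.84868) = 0.05538.
New p* = 0.702 − e/c = 0.702 − 0.05538/0.35441 = 0.54574.
Expected occupied = 152 × 0.54574 = 82.95 ≈ 83.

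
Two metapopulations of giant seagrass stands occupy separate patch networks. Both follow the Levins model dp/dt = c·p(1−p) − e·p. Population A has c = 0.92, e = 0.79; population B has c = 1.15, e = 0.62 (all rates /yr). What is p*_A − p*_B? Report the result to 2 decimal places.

A: p*_A = 1 − 0.79/0.92 = 0.1413.
B: p*_B = 1 − 0.62/1.15 = 0.4609.
p*_A − p*_B = 0.1413 − 0.4609 = -0.3196.

-0.32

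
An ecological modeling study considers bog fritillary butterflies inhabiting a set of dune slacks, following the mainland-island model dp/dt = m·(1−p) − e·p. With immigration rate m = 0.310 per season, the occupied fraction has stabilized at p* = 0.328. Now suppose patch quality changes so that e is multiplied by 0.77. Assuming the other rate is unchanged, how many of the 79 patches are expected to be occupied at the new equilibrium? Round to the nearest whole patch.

31

Balance m(1−p*) = e·p* gives e = m(1−p*)/p* = 0.310×0.67200/0.32800 = 0.63512.
New p* = m/(m+e) = 0.31000/(0.31000+0.48904) = 0.38797.
Expected occupied = 79 × 0.38797 = 30.65 ≈ 31.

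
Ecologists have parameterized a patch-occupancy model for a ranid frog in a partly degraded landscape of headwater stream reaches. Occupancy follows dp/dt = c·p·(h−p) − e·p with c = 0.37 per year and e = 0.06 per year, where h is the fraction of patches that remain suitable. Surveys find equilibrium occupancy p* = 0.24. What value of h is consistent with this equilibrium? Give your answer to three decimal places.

At equilibrium c(h−p*) = e, so h = p* + e/c.
h = 0.24 + 0.06/0.37 = 0.24 + 0.1622 = 0.4022.

0.402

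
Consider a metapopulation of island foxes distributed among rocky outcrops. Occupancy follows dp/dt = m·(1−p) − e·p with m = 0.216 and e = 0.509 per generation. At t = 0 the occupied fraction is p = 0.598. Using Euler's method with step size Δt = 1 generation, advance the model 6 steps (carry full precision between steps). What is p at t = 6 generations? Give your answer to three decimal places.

Update rule: p ← p + [m·(1−p) − e·p]·Δt with Δt = 1.
p: 0.59800 → 0.38045  (Δp = -0.21755)
p: 0.38045 → 0.32062  (Δp = -0.05983)
p: 0.32062 → 0.30417  (Δp = -0.01645)
p: 0.30417 → 0.29965  (Δp = -0.00452)
p: 0.29965 → 0.29840  (Δp = -0.00124)
p: 0.29840 → 0.29806  (Δp = -0.00034)

0.298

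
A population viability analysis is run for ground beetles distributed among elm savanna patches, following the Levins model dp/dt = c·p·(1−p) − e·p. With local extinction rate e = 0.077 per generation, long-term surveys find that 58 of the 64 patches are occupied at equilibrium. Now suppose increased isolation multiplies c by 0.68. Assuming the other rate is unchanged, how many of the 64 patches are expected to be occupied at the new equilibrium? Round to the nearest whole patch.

Observed p* = 58/64 = 0.90625.
Balance c(1−p*) = e gives c = e/(1 − 0.90625) = 0.077/0.09375 = 0.82133.
New p* = 1 − e/c = 1 − 0.07700/0.55850 = 0.86213.
Expected occupied = 64 × 0.86213 = 55.18 ≈ 55.

55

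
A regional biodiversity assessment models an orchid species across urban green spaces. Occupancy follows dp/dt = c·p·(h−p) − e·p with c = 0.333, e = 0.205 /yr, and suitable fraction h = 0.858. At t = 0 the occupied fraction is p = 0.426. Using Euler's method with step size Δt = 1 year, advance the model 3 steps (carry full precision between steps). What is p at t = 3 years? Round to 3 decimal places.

0.362

Update rule: p ← p + [c·p·(h−p) − e·p]·Δt with Δt = 1.
t = 1: p = 0.42600 + (-0.02605) = 0.39995
t = 2: p = 0.39995 + (-0.02099) = 0.37897
t = 3: p = 0.37897 + (-0.01724) = 0.36173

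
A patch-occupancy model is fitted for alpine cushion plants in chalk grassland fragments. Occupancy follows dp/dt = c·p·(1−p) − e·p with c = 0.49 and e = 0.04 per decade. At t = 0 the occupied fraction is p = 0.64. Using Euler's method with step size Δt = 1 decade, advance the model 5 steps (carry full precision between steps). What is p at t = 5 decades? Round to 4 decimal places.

0.8932

Update rule: p ← p + [c·p·(1−p) − e·p]·Δt with Δt = 1.
p: 0.64000 → 0.72730  (Δp = +0.08730)
p: 0.72730 → 0.79539  (Δp = +0.06809)
p: 0.79539 → 0.84332  (Δp = +0.04793)
p: 0.84332 → 0.87433  (Δp = +0.03101)
p: 0.87433 → 0.89320  (Δp = +0.01887)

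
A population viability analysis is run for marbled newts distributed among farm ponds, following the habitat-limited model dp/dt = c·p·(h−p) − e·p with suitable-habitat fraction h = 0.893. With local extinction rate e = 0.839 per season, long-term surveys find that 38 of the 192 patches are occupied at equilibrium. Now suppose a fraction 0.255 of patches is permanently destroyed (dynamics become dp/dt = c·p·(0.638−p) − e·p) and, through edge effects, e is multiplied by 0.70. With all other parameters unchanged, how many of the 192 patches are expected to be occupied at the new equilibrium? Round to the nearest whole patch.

29

Observed p* = 38/192 = 0.19792.
Balance c(h−p*) = e gives c = e/(0.893 − 0.19792) = 0.839/0.69508 = 1.20706.
New p* = 0.638 − e/c = 0.638 − 0.58730/1.20706 = 0.15145.
Expected occupied = 192 × 0.15145 = 29.08 ≈ 29.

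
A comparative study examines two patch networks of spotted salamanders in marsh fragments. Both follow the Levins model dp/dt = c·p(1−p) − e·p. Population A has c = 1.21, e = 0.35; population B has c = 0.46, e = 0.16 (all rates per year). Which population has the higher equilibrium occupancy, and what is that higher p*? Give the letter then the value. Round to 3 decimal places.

A: p*_A = 1 − 0.35/1.21 = 0.7107.
B: p*_B = 1 − 0.16/0.46 = 0.6522.
A is higher at 0.7107.

A, 0.711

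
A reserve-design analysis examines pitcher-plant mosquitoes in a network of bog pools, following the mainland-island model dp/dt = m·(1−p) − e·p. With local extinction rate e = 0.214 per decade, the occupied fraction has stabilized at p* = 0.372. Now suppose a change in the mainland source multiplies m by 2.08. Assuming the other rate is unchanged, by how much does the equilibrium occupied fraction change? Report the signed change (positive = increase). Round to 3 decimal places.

Balance m(1−p*) = e·p* gives m = e·p*/(1−p*) = 0.214×0.37200/0.62800 = 0.12676.
New p* = m/(m+e) = 0.26366/(0.26366+0.21400) = 0.55198.
Δp* = 0.55198 − 0.37200 = +0.17998.

0.180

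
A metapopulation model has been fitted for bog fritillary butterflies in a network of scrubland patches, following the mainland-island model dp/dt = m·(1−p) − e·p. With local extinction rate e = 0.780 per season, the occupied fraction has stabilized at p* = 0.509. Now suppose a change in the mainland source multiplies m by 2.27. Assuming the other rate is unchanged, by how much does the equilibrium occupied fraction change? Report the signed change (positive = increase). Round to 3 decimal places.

0.193

Balance m(1−p*) = e·p* gives m = e·p*/(1−p*) = 0.780×0.50900/0.49100 = 0.80859.
New p* = m/(m+e) = 1.83550/(1.83550+0.78000) = 0.70178.
Δp* = 0.70178 − 0.50900 = +0.19278.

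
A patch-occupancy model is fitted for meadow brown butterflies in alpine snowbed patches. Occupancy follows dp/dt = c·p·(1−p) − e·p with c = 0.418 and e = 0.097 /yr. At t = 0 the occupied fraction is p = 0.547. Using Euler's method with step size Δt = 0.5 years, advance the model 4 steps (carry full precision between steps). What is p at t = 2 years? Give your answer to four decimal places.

Update rule: p ← p + [c·p·(1−p) − e·p]·Δt with Δt = 0.5.
t = 0.5: p = 0.54700 + (+0.02526) = 0.57226
t = 1: p = 0.57226 + (+0.02340) = 0.59566
t = 1.5: p = 0.59566 + (+0.02145) = 0.61711
t = 2: p = 0.61711 + (+0.01945) = 0.63656

0.6366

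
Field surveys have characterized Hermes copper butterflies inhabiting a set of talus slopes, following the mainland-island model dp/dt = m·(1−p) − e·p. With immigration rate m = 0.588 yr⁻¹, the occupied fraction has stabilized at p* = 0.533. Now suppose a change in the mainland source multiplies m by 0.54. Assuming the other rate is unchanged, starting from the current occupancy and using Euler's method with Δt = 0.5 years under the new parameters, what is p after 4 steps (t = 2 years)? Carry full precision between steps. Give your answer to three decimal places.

0.399

Balance m(1−p*) = e·p* gives e = m(1−p*)/p* = 0.588×0.46700/0.53300 = 0.51519.
Starting from p₀ = 0.53300; update p ← p + (dp/dt)·Δt with the new parameters.
t = 0.5: p = 0.53300 + (-0.06316) = 0.46984
t = 1: p = 0.46984 + (-0.03686) = 0.43298
t = 1.5: p = 0.43298 + (-0.02151) = 0.41147
t = 2: p = 0.41147 + (-0.01256) = 0.39891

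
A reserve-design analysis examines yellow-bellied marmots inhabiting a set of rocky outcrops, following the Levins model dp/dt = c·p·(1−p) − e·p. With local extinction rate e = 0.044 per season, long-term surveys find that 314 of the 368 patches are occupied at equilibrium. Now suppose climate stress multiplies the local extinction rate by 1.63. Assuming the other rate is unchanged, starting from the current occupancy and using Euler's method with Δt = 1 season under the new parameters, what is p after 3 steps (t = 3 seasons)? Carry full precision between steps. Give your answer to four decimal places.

Observed p* = 314/368 = 0.85326.
Balance c(1−p*) = e gives c = e/(1 − 0.85326) = 0.044/0.14674 = 0.29985.
Starting from p₀ = 0.85326; update p ← p + (dp/dt)·Δt with the new parameters.
p: 0.85326 → 0.82961  (Δp = -0.02365)
p: 0.82961 → 0.81250  (Δp = -0.01711)
p: 0.81250 → 0.79990  (Δp = -0.01259)

0.7999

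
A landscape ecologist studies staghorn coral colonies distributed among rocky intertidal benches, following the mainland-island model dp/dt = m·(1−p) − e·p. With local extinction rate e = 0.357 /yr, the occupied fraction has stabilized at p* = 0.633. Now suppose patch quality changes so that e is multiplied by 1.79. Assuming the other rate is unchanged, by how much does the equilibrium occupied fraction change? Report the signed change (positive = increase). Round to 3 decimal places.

-0.142

Balance m(1−p*) = e·p* gives m = e·p*/(1−p*) = 0.357×0.63300/0.36700 = 0.61575.
New p* = m/(m+e) = 0.61575/(0.61575+0.63903) = 0.49072.
Δp* = 0.49072 − 0.63300 = -0.14228.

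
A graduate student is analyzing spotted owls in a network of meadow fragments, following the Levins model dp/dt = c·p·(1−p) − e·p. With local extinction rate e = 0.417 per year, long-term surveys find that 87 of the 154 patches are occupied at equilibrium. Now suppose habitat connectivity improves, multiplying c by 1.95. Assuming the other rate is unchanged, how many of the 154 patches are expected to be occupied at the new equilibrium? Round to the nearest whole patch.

120

Observed p* = 87/154 = 0.56494.
Balance c(1−p*) = e gives c = e/(1 − 0.56494) = 0.417/0.43506 = 0.95849.
New p* = 1 − e/c = 1 − 0.41700/1.86906 = 0.77689.
Expected occupied = 154 × 0.77689 = 119.64 ≈ 120.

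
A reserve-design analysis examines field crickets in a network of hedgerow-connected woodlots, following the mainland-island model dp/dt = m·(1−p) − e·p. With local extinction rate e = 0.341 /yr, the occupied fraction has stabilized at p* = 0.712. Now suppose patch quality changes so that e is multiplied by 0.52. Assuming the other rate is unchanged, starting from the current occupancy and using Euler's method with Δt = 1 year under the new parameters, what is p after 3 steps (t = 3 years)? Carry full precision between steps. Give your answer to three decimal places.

0.826

Balance m(1−p*) = e·p* gives m = e·p*/(1−p*) = 0.341×0.71200/0.28800 = 0.84303.
Starting from p₀ = 0.71200; update p ← p + (dp/dt)·Δt with the new parameters.
p: 0.71200 → 0.82854  (Δp = +0.11654)
p: 0.82854 → 0.82617  (Δp = -0.00237)
p: 0.82617 → 0.82622  (Δp = +0.00005)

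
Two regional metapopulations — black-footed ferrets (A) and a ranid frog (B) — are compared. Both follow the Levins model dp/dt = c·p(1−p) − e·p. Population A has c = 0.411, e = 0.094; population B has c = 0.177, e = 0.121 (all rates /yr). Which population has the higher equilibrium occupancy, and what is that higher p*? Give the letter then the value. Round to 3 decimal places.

A, 0.771

A: p*_A = 1 − 0.094/0.411 = 0.7713.
B: p*_B = 1 − 0.121/0.177 = 0.3164.
A is higher at 0.7713.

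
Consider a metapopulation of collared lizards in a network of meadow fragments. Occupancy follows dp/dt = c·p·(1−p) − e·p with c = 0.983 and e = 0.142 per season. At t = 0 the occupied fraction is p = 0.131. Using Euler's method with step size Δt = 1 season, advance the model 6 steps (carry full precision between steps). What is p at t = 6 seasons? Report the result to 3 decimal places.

0.846

Update rule: p ← p + [c·p·(1−p) − e·p]·Δt with Δt = 1.
p: 0.13100 → 0.22430  (Δp = +0.09330)
p: 0.22430 → 0.36348  (Δp = +0.13918)
p: 0.36348 → 0.53930  (Δp = +0.17582)
p: 0.53930 → 0.70695  (Δp = +0.16765)
p: 0.70695 → 0.81021  (Δp = +0.10326)
p: 0.81021 → 0.84632  (Δp = +0.03610)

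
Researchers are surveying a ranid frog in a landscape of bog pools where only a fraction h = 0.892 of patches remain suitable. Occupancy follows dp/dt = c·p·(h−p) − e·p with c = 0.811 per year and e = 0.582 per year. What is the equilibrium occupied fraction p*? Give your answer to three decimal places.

Setting dp/dt = 0 and dividing by p* gives c·(h−p*) = e.
So p* = h − e/c = 0.892 − 0.582/0.811 = 0.892 − 0.7176 = 0.1744.

0.174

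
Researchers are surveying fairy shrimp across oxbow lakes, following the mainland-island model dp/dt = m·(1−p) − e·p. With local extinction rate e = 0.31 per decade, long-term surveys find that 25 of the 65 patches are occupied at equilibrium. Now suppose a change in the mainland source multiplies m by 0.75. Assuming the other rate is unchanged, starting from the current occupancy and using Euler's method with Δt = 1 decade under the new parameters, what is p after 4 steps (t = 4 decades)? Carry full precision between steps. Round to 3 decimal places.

0.325

Observed p* = 25/65 = 0.38462.
Balance m(1−p*) = e·p* gives m = e·p*/(1−p*) = 0.31×0.38462/0.61538 = 0.19375.
Starting from p₀ = 0.38462; update p ← p + (dp/dt)·Δt with the new parameters.
step 1: Δp = -0.02981, p = 0.35481
step 2: Δp = -0.01624, p = 0.33857
step 3: Δp = -0.00884, p = 0.32973
step 4: Δp = -0.00482, p = 0.32491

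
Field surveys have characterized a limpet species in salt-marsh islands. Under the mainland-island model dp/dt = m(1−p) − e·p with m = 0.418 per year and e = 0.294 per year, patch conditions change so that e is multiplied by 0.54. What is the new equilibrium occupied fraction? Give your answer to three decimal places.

Before: p* = 0.418/(0.418+0.294) = 0.5871.
After: m = 0.418, e = 0.15876; p* = 0.418/0.5768 = 0.7247.

0.725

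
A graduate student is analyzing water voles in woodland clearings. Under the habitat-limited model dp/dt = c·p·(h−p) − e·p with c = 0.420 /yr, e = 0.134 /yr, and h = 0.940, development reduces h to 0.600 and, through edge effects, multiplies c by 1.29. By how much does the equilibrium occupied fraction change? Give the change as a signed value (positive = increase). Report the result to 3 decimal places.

-0.268

Before: p* = h − e/c = 0.940 − 0.134/0.420 = 0.940 − 0.3190 = 0.6210.
After: c = 0.5418, e = 0.134, h = 0.600; p* = 0.600 − 0.134/0.5418 = 0.3527.
Δp* = 0.3527 − 0.6210 = -0.2683.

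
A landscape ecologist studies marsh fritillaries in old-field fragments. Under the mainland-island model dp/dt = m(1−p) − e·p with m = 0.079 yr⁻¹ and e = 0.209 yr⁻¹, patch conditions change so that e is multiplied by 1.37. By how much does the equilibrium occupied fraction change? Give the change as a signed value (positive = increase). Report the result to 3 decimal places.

-0.058

Before: p* = 0.079/(0.079+0.209) = 0.2743.
After: m = 0.079, e = 0.28633; p* = 0.079/0.3653 = 0.2162.
Δp* = 0.2162 − 0.2743 = -0.0581.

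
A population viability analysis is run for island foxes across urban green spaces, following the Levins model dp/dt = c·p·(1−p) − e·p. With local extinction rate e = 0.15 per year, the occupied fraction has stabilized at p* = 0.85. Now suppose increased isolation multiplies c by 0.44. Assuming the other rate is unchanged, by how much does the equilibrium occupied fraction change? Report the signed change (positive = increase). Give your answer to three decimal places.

-0.191

Balance c(1−p*) = e gives c = e/(1 − 0.85000) = 0.15/0.15000 = 1.00000.
New p* = 1 − e/c = 1 − 0.15000/0.44000 = 0.65909.
Δp* = 0.65909 − 0.85000 = -0.19091.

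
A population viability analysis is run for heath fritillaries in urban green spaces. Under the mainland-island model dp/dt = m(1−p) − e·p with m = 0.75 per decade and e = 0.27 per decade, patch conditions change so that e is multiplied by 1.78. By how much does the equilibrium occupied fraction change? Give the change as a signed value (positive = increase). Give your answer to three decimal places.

Before: p* = 0.75/(0.75+0.27) = 0.7353.
After: m = 0.75, e = 0.4806; p* = 0.75/1.2306 = 0.6095.
Δp* = 0.6095 − 0.7353 = -0.1258.

-0.126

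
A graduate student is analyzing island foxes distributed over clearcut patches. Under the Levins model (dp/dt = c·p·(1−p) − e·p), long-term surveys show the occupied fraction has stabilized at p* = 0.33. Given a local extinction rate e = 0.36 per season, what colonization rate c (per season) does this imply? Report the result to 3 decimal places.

At equilibrium c(1−p*) = e, so c = e/(1−p*).
c = 0.36/(1 − 0.33) = 0.36/0.6700 = 0.5373.

0.537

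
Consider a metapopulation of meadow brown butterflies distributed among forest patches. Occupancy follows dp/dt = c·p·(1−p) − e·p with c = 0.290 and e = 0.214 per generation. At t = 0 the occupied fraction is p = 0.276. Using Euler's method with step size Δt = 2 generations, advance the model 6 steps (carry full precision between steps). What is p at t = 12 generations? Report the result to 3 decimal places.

Update rule: p ← p + [c·p·(1−p) − e·p]·Δt with Δt = 2.
  1  |  dp/dt·Δt = -0.002230  |  p_1 = 0.273770
  2  |  dp/dt·Δt = -0.001858  |  p_2 = 0.271912
  3  |  dp/dt·Δt = -0.001552  |  p_3 = 0.270360
  4  |  dp/dt·Δt = -0.001300  |  p_4 = 0.269060
  5  |  dp/dt·Δt = -0.001091  |  p_5 = 0.267969
  6  |  dp/dt·Δt = -0.000917  |  p_6 = 0.267052

0.267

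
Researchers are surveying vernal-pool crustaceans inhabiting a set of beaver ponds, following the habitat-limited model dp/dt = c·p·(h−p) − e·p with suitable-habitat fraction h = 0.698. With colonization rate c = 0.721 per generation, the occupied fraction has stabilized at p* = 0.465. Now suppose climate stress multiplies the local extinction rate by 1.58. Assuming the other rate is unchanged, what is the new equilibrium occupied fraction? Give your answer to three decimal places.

0.330

Balance c(h−p*) = e gives e = 0.721×(0.698 − 0.46500) = 0.16799.
New p* = 0.698 − e/c = 0.698 − 0.26542/0.72100 = 0.32987.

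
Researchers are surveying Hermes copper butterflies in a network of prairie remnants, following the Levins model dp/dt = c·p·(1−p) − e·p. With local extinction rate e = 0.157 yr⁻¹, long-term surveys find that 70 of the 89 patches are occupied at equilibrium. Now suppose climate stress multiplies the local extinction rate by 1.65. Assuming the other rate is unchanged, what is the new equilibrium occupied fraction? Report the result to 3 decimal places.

Observed p* = 70/89 = 0.78652.
Balance c(1−p*) = e gives c = e/(1 − 0.78652) = 0.157/0.21348 = 0.73543.
New p* = 1 − e/c = 1 − 0.25905/0.73543 = 0.64776.

0.648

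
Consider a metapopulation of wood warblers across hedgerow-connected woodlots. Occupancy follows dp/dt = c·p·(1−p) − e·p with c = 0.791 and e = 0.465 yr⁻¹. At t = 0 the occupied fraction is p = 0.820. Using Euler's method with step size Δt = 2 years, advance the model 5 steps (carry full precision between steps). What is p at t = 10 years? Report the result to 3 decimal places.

0.408

Update rule: p ← p + [c·p·(1−p) − e·p]·Δt with Δt = 2.
p: 0.82000 → 0.29090  (Δp = -0.52910)
p: 0.29090 → 0.34670  (Δp = +0.05579)
p: 0.34670 → 0.38259  (Δp = +0.03589)
p: 0.38259 → 0.40047  (Δp = +0.01788)
p: 0.40047 → 0.40786  (Δp = +0.00739)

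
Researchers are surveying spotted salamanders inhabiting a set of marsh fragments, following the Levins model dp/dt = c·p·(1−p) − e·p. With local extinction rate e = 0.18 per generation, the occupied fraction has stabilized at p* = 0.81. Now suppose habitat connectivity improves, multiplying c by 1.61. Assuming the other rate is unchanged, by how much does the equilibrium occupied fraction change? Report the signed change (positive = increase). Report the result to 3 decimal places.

Balance c(1−p*) = e gives c = e/(1 − 0.81000) = 0.18/0.19000 = 0.94737.
New p* = 1 − e/c = 1 − 0.18000/1.52527 = 0.88199.
Δp* = 0.88199 − 0.81000 = +0.07199.

0.072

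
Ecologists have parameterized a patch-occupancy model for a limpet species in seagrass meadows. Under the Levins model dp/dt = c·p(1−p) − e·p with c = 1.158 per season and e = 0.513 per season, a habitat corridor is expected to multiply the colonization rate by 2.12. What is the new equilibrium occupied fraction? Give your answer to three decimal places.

0.791

Before: p* = 1 − 0.513/1.158 = 0.5570.
After the change, c = 2.45496, e = 0.513, so p* = 1 − 0.513/2.45496 = 0.7910.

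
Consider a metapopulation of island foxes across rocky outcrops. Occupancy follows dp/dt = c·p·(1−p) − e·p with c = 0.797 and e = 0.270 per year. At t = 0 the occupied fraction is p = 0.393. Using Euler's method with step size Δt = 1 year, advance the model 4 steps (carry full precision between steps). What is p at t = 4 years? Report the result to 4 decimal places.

Update rule: p ← p + [c·p·(1−p) − e·p]·Δt with Δt = 1.
step 1: Δp = +0.08402, p = 0.47702
step 2: Δp = +0.07003, p = 0.54705
step 3: Δp = +0.04978, p = 0.59683
step 4: Δp = +0.03063, p = 0.62746

0.6275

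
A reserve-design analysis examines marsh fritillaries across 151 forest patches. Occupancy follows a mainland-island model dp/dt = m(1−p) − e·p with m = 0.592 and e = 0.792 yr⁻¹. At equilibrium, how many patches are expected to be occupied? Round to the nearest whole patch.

65

p* = m/(m+e) = 0.592/1.3840 = 0.4277.
Expected occupied patches = N × p* = 151 × 0.4277 = 64.59 ≈ 65.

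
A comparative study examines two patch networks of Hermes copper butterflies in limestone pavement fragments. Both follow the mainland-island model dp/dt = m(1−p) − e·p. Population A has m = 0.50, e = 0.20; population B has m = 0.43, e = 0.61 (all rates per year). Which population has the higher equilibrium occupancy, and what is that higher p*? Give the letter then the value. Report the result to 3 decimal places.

A: p*_A = m/(m+e) = 0.50/0.7000 = 0.7143.
B: p*_B = 0.43/1.0400 = 0.4135.
A is higher at 0.7143.

A, 0.714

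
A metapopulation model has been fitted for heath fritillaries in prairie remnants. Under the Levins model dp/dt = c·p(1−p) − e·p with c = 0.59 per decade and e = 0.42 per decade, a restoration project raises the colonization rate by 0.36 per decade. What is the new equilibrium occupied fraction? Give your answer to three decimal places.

Before: p* = 1 − 0.42/0.59 = 0.2881.
After the change, c = 0.95, e = 0.42, so p* = 1 − 0.42/0.95 = 0.5579.

0.558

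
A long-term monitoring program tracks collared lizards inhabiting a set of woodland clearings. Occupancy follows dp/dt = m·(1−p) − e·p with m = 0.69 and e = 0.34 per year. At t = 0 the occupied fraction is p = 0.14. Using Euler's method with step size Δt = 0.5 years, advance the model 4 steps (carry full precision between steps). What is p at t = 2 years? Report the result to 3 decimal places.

Update rule: p ← p + [m·(1−p) − e·p]·Δt with Δt = 0.5.
step 1: Δp = +0.27290, p = 0.41290
step 2: Δp = +0.13236, p = 0.54526
step 3: Δp = +0.06419, p = 0.60945
step 4: Δp = +0.03113, p = 0.64058

0.641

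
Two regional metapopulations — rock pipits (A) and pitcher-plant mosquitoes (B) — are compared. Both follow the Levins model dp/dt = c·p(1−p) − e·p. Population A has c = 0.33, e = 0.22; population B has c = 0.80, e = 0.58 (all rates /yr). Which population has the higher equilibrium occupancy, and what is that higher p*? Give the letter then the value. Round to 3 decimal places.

A, 0.333

A: p*_A = 1 − 0.22/0.33 = 0.3333.
B: p*_B = 1 − 0.58/0.80 = 0.2750.
A is higher at 0.3333.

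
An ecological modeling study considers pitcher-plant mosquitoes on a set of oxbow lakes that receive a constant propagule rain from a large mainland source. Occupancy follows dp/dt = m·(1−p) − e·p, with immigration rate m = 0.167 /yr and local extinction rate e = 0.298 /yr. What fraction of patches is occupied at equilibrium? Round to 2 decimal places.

At equilibrium the propagule rain into empty patches balances local extinction: m(1−p*) = e·p*.
p* = m/(m+e) = 0.167/(0.167+0.298) = 0.167/0.4650 = 0.3591.

0.36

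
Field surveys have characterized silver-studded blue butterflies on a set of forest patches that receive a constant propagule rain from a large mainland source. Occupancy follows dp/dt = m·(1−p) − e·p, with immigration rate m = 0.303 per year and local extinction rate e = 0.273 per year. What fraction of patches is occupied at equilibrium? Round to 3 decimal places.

0.526

Setting dp/dt = 0: m − m·p* = e·p*, so m = (m+e)·p*.
p* = m/(m+e) = 0.303/(0.303+0.273) = 0.303/0.5760 = 0.5260.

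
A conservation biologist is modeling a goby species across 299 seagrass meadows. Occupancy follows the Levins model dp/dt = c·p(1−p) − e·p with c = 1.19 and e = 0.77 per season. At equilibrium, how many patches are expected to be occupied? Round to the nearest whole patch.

p* = 1 − e/c = 1 − 0.77/1.19 = 0.3529.
Expected occupied patches = N × p* = 299 × 0.3529 = 105.53 ≈ 106.

106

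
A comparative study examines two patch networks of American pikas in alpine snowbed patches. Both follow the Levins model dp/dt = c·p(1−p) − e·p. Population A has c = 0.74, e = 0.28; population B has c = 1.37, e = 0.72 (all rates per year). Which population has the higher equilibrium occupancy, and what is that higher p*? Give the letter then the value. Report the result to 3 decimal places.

A: p*_A = 1 − 0.28/0.74 = 0.6216.
B: p*_B = 1 − 0.72/1.37 = 0.4745.
A is higher at 0.6216.

A, 0.622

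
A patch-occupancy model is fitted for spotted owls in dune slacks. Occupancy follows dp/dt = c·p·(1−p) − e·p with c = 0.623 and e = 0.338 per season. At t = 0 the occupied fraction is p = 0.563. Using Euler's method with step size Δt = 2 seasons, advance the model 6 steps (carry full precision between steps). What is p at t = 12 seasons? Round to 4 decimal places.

0.4579

Update rule: p ← p + [c·p·(1−p) − e·p]·Δt with Δt = 2.
p: 0.56300 → 0.48897  (Δp = -0.07403)
p: 0.48897 → 0.46977  (Δp = -0.01919)
p: 0.46977 → 0.46257  (Δp = -0.00721)
p: 0.46257 → 0.45963  (Δp = -0.00294)
p: 0.45963 → 0.45839  (Δp = -0.00124)
p: 0.45839 → 0.45786  (Δp = -0.00053)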